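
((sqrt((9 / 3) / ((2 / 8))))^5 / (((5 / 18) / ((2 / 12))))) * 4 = 3456 * sqrt(3) / 5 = 1197.19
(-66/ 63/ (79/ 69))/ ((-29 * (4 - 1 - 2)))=506/ 16037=0.03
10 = 10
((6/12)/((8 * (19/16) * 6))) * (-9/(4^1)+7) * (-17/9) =-17/216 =-0.08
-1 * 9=-9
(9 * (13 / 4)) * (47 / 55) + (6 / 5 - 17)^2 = 302099 / 1100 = 274.64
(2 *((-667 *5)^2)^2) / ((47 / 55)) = 13607427784568750 / 47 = 289519740097207.45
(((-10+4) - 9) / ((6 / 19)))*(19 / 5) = -361 / 2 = -180.50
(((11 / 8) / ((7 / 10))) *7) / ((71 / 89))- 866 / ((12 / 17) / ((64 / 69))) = -65883503 / 58788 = -1120.70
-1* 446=-446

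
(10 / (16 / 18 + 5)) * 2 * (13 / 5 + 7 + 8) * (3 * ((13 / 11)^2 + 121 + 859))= 102599136 / 583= 175984.80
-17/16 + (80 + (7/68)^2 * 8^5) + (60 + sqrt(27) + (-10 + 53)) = 3 * sqrt(3) + 2446911/4624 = 534.37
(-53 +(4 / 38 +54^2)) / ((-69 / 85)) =-1541305 / 437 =-3527.01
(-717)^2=514089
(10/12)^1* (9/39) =5/26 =0.19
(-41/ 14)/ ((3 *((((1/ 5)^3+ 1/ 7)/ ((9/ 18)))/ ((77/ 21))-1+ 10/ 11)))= 56375/ 498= 113.20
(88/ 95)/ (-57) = -88/ 5415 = -0.02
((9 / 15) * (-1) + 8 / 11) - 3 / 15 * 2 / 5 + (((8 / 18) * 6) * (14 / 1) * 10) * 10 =3080039 / 825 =3733.38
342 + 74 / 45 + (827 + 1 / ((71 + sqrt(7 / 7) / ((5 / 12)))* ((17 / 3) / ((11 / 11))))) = 328664956 / 280755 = 1170.65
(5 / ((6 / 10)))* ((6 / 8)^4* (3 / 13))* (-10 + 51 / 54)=-36675 / 6656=-5.51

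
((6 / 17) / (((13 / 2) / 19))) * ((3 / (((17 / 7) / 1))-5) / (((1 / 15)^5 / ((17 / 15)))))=-738720000 / 221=-3342624.43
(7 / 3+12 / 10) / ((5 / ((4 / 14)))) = 106 / 525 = 0.20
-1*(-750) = 750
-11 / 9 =-1.22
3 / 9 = 1 / 3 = 0.33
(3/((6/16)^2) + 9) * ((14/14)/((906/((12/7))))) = 26/453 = 0.06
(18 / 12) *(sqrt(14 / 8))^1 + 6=3 *sqrt(7) / 4 + 6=7.98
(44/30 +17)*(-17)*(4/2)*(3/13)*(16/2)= -75344/65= -1159.14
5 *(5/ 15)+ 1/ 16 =83/ 48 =1.73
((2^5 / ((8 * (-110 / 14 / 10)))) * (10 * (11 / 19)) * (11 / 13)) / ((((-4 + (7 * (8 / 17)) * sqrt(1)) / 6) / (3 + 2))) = 261800 / 247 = 1059.92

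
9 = 9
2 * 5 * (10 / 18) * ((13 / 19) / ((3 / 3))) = 650 / 171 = 3.80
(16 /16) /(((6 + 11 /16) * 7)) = 16 /749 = 0.02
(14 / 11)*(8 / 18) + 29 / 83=0.92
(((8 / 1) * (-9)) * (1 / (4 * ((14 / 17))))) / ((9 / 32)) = -544 / 7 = -77.71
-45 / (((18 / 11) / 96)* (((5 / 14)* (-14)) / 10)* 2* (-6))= -440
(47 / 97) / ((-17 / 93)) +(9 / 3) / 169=-733752 / 278681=-2.63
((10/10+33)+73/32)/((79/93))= 107973/2528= 42.71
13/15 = 0.87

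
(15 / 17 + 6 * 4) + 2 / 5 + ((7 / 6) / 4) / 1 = 52171 / 2040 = 25.57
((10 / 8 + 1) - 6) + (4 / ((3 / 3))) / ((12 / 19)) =31 / 12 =2.58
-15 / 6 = -5 / 2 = -2.50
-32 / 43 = -0.74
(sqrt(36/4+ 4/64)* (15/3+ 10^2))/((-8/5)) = -197.56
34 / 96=0.35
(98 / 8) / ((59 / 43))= 2107 / 236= 8.93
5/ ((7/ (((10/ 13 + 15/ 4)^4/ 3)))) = 15249003125/ 153543936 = 99.31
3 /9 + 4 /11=23 /33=0.70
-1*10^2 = -100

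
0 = 0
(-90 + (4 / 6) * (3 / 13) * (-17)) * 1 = -1204 / 13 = -92.62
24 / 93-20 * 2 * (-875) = 1085008 / 31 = 35000.26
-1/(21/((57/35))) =-0.08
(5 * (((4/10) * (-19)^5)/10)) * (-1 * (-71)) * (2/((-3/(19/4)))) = 3340257551/30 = 111341918.37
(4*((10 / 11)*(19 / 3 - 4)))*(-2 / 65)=-0.26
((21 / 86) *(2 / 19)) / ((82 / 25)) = 525 / 66994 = 0.01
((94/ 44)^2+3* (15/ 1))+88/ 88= 24473/ 484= 50.56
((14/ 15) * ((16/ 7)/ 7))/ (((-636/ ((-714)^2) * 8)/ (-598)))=4839016/ 265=18260.44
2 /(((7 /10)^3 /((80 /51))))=9.15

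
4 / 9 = 0.44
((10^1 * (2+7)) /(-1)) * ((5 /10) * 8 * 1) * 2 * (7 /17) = -5040 /17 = -296.47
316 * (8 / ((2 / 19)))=24016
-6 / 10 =-3 / 5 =-0.60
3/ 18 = 1/ 6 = 0.17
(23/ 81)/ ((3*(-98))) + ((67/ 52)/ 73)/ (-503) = -0.00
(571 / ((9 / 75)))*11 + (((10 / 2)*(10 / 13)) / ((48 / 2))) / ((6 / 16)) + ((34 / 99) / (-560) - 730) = 18598933979 / 360360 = 51612.09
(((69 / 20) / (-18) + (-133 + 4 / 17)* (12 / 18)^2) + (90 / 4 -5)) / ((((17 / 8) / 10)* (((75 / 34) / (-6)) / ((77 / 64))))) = 19649861 / 30600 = 642.15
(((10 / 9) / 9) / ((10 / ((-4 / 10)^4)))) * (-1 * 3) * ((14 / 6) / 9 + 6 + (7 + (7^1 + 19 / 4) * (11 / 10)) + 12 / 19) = -1100522 / 43284375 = -0.03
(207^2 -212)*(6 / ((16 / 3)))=383733 / 8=47966.62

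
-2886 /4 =-1443 /2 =-721.50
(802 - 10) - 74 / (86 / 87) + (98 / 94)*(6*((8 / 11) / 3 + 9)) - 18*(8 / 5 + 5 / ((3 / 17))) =26249681 / 111155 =236.15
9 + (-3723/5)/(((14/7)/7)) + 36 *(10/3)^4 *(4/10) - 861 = -151229/90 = -1680.32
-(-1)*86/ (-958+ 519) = -0.20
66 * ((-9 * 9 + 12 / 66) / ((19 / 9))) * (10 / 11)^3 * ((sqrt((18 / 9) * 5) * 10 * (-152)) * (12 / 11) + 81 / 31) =-3888486000 / 783959 + 46085760000 * sqrt(10) / 14641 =9949002.73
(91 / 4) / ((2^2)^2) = 91 / 64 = 1.42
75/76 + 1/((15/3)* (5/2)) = 1.07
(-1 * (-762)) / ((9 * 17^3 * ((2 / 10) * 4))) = 635 / 29478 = 0.02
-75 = -75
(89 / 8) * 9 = 801 / 8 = 100.12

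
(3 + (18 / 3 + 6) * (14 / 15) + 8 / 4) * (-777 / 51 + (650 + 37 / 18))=10316.49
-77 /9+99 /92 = -6193 /828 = -7.48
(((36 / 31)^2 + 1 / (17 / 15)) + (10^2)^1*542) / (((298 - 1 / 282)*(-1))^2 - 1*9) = 70418648880828 / 115358260920533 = 0.61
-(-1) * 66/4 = 16.50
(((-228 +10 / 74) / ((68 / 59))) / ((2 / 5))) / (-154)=3.21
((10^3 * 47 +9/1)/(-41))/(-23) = 47009/943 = 49.85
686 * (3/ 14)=147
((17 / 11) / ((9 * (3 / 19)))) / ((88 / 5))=1615 / 26136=0.06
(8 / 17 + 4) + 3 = 127 / 17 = 7.47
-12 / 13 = -0.92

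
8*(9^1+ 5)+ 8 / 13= 1464 / 13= 112.62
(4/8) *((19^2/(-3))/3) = -361/18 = -20.06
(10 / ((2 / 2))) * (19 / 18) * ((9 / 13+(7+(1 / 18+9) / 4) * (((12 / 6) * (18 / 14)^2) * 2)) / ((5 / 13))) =166611 / 98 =1700.11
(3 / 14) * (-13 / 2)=-39 / 28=-1.39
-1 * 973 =-973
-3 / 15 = -0.20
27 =27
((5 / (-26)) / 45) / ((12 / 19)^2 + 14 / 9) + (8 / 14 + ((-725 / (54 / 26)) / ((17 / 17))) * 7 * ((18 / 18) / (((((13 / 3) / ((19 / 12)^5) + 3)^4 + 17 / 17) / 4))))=-5685430336300161683860129665276488869 / 82281687756493842892390109538807900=-69.10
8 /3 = 2.67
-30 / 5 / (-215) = 6 / 215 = 0.03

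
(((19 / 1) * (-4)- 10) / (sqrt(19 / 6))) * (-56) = 4816 * sqrt(114) / 19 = 2706.36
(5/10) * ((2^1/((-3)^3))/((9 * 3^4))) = -1/19683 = -0.00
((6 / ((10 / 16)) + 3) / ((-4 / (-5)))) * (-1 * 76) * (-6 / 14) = 513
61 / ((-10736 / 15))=-15 / 176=-0.09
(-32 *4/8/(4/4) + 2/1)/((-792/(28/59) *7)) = 7/5841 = 0.00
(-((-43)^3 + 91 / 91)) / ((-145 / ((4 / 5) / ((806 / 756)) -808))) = 442628.89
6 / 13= 0.46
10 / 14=0.71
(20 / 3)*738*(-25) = -123000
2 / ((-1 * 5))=-2 / 5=-0.40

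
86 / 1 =86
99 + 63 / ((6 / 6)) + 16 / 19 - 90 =1384 / 19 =72.84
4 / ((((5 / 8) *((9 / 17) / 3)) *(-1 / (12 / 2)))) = -1088 / 5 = -217.60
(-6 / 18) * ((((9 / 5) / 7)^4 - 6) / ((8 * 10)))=2999063 / 120050000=0.02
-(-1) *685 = 685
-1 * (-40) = 40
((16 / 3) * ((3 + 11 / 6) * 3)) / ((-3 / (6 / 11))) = -464 / 33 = -14.06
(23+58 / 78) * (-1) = -926 / 39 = -23.74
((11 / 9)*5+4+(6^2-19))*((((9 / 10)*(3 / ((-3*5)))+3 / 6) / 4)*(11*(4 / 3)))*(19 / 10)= 203984 / 3375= 60.44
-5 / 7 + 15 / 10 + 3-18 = -199 / 14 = -14.21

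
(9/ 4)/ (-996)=-3/ 1328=-0.00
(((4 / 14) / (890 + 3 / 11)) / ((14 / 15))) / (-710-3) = -165 / 342138041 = -0.00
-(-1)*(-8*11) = -88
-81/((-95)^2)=-81/9025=-0.01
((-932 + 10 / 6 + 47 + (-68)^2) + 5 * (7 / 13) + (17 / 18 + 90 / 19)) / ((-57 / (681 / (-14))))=3783688891 / 1182636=3199.37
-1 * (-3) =3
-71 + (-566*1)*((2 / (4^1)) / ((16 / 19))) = -6513 / 16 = -407.06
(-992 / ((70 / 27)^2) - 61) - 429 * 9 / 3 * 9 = -14444692 / 1225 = -11791.59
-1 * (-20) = 20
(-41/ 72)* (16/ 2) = -41/ 9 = -4.56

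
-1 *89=-89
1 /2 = 0.50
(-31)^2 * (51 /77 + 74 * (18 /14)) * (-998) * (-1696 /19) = 11999400816576 /1463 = 8201914433.75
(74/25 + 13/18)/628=1657/282600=0.01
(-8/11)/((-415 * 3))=8/13695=0.00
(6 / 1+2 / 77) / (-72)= -58 / 693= -0.08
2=2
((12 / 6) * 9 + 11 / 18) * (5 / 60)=335 / 216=1.55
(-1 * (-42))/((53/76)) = 3192/53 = 60.23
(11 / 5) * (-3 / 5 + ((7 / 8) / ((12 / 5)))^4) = -2720309273 / 2123366400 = -1.28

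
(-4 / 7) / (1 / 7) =-4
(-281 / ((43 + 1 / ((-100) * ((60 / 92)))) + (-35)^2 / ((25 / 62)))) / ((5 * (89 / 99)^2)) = -826224300 / 36606719317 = -0.02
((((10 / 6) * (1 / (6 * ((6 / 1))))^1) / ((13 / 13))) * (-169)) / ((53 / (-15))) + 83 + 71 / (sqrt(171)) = 71 * sqrt(19) / 57 + 162589 / 1908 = 90.64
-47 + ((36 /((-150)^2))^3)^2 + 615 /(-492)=-11503696441650390621 /238418579101562500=-48.25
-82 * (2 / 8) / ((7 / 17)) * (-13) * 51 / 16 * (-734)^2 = 1111451222.84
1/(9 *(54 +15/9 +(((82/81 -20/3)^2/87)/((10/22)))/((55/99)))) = 176175/90571079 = 0.00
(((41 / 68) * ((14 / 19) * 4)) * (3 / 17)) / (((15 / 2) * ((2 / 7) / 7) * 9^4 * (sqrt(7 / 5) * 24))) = 0.00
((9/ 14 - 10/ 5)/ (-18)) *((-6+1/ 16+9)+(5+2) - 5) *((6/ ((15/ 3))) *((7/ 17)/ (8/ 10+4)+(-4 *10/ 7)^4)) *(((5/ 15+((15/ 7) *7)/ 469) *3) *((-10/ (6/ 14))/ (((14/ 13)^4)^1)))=-437035239569849115/ 47065864573952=-9285.61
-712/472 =-89/59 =-1.51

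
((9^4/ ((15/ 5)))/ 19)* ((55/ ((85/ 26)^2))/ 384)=1355211/ 878560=1.54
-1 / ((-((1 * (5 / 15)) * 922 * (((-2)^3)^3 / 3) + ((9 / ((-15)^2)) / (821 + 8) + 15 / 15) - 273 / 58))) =-10818450 / 567484633553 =-0.00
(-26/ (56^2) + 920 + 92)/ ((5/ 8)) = 1619.19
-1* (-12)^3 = 1728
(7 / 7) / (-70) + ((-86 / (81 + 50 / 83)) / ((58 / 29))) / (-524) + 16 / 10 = 197097301 / 124216820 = 1.59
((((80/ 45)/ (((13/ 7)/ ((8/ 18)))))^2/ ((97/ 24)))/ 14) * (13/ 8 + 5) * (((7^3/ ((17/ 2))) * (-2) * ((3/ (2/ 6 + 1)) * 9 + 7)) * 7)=-198848591872/ 609475347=-326.26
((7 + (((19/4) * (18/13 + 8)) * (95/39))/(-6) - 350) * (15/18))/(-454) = 10984585/16572816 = 0.66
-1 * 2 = -2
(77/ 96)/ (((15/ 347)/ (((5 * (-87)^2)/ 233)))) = 3013.77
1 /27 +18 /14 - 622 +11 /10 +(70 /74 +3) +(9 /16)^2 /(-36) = -22042476349 /35804160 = -615.64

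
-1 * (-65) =65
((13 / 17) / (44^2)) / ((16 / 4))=13 / 131648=0.00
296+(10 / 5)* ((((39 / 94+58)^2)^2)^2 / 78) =826440419940953933027301870625 / 237731886031021824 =3476354954897.01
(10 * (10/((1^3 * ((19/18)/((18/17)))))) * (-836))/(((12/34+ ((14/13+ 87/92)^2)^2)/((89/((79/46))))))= -11941812380263609958400/46955195549884847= -254323.56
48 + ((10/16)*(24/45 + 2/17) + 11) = 12119/204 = 59.41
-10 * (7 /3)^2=-490 /9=-54.44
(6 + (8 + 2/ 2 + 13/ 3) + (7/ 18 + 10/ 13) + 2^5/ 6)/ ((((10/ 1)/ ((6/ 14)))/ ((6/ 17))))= 6043/ 15470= 0.39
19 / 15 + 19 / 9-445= -19873 / 45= -441.62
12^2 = 144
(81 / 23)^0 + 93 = 94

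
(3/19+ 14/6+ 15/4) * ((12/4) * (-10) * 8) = -28460/19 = -1497.89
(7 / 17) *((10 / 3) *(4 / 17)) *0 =0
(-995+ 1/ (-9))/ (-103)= 8956/ 927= 9.66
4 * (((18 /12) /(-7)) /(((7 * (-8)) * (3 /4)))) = 1 /49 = 0.02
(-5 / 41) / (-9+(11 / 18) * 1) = 90 / 6191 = 0.01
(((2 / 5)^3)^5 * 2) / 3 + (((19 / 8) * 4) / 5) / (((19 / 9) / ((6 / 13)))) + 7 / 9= 4260256462154 / 3570556640625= 1.19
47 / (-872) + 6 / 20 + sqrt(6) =2.70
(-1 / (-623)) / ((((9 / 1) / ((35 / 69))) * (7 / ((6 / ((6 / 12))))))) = 20 / 128961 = 0.00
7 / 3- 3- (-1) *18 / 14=13 / 21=0.62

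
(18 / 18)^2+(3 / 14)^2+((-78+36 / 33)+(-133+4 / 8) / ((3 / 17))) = -5347073 / 6468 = -826.70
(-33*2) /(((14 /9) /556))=-165132 /7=-23590.29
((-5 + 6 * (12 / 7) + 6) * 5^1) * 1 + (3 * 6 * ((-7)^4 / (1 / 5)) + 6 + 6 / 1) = 216158.43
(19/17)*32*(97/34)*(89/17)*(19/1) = 49864208/4913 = 10149.44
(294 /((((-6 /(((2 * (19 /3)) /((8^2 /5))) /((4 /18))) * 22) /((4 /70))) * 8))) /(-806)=399 /4539392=0.00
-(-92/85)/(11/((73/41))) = 0.18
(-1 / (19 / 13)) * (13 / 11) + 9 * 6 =11117 / 209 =53.19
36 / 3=12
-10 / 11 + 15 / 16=5 / 176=0.03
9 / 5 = 1.80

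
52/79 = 0.66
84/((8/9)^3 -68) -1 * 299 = -3682544/12265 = -300.25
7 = 7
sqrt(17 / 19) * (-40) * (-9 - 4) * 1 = 520 * sqrt(323) / 19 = 491.87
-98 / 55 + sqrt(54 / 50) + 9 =3*sqrt(3) / 5 + 397 / 55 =8.26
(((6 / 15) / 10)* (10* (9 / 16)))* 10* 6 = 27 / 2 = 13.50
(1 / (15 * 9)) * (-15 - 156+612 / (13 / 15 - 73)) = -10789 / 8115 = -1.33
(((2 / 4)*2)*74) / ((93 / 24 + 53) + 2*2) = 592 / 487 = 1.22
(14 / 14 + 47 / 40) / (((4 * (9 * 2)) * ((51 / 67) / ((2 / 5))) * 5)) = 1943 / 612000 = 0.00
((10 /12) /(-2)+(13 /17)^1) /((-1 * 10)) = -71 /2040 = -0.03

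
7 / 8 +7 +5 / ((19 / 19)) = 103 / 8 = 12.88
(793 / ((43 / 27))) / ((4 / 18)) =192699 / 86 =2240.69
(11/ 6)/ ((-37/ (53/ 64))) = -583/ 14208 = -0.04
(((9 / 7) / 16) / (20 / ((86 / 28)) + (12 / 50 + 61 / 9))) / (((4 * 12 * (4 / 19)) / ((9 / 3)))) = 1654425 / 938269696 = 0.00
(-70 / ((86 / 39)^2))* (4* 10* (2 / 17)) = -2129400 / 31433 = -67.74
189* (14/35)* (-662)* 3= -750708/5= -150141.60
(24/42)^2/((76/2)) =8/931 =0.01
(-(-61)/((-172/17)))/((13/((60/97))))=-15555/54223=-0.29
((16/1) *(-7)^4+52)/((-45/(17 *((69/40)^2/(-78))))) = 86485681/156000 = 554.40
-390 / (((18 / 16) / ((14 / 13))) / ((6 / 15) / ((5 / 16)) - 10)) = 48832 / 15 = 3255.47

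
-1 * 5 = -5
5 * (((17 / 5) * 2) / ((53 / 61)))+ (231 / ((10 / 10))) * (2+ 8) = 124504 / 53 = 2349.13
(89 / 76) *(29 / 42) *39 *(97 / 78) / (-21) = -250357 / 134064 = -1.87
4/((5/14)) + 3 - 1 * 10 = 21/5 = 4.20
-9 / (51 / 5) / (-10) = 0.09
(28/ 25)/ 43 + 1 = 1.03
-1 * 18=-18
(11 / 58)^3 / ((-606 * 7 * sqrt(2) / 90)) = -19965 * sqrt(2) / 275888368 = -0.00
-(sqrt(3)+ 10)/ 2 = -5 - sqrt(3)/ 2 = -5.87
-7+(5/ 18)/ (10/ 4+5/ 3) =-104/ 15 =-6.93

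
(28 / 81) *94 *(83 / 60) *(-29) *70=-22173284 / 243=-91248.08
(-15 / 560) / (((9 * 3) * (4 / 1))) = -1 / 4032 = -0.00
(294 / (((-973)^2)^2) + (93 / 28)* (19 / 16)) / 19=4617360576513 / 22242769226944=0.21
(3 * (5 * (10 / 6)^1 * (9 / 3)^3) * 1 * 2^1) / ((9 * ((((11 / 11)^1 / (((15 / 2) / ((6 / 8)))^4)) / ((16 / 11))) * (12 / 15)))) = 2727272.73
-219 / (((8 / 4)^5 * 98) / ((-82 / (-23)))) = -8979 / 36064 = -0.25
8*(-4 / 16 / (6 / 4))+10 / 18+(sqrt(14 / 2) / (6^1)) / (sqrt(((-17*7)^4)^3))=-7 / 9+sqrt(7) / 17038565131686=-0.78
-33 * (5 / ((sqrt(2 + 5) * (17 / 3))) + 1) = -33-495 * sqrt(7) / 119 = -44.01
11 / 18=0.61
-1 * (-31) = 31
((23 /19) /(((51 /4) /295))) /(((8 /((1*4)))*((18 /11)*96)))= 74635 /837216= 0.09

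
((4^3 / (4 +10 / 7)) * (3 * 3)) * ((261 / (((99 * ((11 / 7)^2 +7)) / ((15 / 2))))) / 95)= 9261 / 3971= 2.33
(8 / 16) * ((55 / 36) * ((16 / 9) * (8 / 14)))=440 / 567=0.78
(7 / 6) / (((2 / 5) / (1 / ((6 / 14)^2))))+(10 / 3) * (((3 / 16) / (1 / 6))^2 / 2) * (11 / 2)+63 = 90.48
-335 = -335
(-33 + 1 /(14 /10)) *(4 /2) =-452 /7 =-64.57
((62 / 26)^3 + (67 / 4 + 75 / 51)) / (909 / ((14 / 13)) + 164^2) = 33235097 / 29009789978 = 0.00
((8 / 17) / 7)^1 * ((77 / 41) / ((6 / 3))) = 0.06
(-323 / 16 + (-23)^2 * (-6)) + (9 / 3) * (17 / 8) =-3187.81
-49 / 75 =-0.65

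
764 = 764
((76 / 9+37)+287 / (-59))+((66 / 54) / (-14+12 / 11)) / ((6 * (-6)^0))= 18351757 / 452412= 40.56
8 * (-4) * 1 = -32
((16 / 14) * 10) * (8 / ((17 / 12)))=7680 / 119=64.54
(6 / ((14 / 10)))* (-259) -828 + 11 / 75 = -145339 / 75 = -1937.85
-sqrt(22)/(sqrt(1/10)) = -2*sqrt(55) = -14.83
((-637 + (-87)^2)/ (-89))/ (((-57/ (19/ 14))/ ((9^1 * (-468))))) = -4866264/ 623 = -7811.02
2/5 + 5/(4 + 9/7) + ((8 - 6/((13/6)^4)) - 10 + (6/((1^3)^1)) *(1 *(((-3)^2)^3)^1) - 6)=23074678439/5283785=4367.07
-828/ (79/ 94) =-77832/ 79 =-985.22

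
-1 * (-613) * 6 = 3678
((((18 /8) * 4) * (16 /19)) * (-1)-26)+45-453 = -8390 /19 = -441.58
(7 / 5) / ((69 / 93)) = 217 / 115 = 1.89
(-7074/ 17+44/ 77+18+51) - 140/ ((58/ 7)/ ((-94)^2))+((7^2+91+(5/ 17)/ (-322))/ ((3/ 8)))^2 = -10268.52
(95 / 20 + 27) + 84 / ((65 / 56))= 27071 / 260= 104.12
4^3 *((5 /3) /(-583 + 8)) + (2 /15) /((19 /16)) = -32 /437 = -0.07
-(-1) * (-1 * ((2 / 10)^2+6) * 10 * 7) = -422.80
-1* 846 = -846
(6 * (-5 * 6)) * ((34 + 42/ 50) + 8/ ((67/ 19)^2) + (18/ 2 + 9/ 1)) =-216078084/ 22445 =-9627.00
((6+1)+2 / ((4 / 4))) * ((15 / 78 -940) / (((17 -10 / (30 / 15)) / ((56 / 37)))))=-513135 / 481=-1066.81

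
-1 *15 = -15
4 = 4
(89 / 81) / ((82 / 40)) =1780 / 3321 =0.54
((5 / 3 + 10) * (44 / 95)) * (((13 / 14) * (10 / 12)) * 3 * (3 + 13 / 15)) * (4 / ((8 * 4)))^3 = 4147 / 43776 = 0.09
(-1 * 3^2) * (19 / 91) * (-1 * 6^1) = 1026 / 91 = 11.27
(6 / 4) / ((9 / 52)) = 26 / 3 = 8.67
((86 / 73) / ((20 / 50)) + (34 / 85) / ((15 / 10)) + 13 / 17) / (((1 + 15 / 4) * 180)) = 3896 / 837675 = 0.00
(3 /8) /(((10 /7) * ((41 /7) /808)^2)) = 41987316 /8405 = 4995.52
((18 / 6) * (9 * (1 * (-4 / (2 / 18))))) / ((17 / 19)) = -18468 / 17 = -1086.35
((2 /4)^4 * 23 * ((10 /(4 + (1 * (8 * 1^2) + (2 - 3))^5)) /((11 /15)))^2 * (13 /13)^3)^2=16737890625 /18709617803592641441296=0.00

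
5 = 5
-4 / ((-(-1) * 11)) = -4 / 11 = -0.36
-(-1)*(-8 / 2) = -4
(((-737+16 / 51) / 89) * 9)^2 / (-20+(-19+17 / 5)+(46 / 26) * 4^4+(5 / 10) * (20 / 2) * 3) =275258107995 / 21442646023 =12.84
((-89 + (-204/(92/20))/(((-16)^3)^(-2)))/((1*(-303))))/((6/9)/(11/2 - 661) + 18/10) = 4877137274595/3573077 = 1364968.42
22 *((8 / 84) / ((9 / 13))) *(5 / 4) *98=10010 / 27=370.74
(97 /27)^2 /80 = 9409 /58320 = 0.16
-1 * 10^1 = -10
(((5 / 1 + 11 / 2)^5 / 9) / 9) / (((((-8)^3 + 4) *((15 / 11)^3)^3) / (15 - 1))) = -277410187898459 / 104155875000000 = -2.66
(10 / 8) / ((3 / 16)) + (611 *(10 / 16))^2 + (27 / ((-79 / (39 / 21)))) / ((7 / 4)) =108389104637 / 743232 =145834.82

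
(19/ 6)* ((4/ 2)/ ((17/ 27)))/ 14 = 171/ 238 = 0.72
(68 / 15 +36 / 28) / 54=0.11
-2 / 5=-0.40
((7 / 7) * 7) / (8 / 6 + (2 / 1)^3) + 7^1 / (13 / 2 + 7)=137 / 108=1.27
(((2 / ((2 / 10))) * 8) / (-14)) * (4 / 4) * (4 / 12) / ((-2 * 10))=2 / 21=0.10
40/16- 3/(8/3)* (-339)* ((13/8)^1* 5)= 198475/64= 3101.17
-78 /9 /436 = -13 /654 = -0.02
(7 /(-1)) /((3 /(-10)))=70 /3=23.33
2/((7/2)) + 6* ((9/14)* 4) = 16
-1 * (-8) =8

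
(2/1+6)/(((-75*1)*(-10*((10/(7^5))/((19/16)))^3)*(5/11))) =358198768363689407/1920000000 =186561858.52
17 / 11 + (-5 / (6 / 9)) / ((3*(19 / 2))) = 268 / 209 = 1.28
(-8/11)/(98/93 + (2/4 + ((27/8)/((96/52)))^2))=-3047424/20514439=-0.15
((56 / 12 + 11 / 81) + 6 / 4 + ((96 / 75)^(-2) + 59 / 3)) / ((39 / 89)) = 196210201 / 3234816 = 60.66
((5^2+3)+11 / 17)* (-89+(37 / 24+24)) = -741701 / 408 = -1817.89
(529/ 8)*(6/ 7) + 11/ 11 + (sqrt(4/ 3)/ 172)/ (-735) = 1615/ 28 - sqrt(3)/ 189630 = 57.68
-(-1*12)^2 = -144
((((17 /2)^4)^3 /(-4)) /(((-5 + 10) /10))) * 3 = -1747866711689283 /8192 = -213362635704.26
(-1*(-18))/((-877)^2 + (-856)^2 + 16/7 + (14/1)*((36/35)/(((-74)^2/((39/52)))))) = 191660/15991549131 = 0.00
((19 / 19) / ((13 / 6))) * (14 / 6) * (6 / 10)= 42 / 65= 0.65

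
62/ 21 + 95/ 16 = 2987/ 336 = 8.89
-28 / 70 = -2 / 5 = -0.40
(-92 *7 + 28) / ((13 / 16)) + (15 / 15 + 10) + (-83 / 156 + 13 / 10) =-582181 / 780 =-746.39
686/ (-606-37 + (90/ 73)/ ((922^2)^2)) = -18094253245875184/ 16960065360200747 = -1.07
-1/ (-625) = 1/ 625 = 0.00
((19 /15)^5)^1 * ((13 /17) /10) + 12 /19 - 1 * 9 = -19914309797 /2452781250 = -8.12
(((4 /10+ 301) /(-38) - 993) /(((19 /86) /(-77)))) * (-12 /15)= -2518704188 /9025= -279080.80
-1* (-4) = 4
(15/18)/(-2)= -5/12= -0.42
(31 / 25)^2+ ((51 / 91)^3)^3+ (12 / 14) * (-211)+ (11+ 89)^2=2626602599580521894058596 / 267456125081117756875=9820.69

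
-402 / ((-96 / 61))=4087 / 16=255.44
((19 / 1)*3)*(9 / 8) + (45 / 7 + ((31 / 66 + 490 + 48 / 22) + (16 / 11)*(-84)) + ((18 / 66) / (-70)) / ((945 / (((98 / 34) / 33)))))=34291587797 / 77754600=441.02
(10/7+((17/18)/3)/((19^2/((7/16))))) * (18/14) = 3119873/1698144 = 1.84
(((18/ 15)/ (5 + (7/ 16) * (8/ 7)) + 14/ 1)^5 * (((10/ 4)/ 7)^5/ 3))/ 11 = 9138686662951/ 89323877181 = 102.31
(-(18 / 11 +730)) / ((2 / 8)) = -32192 / 11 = -2926.55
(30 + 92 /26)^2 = 190096 /169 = 1124.83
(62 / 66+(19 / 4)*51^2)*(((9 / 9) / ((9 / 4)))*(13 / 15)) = 21202363 / 4455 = 4759.23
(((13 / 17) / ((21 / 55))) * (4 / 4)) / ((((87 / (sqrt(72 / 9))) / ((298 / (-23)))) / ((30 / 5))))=-852280 * sqrt(2) / 238119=-5.06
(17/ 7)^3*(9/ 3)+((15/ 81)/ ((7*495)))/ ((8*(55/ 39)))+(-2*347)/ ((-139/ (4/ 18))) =823918888423/ 18691291080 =44.08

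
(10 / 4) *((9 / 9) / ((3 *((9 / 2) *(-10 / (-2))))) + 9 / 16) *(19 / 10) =23693 / 8640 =2.74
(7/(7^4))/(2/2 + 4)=1/1715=0.00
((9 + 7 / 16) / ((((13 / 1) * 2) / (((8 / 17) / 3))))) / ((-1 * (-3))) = 151 / 7956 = 0.02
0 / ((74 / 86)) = 0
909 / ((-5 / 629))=-571761 / 5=-114352.20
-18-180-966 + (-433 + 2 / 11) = -1596.82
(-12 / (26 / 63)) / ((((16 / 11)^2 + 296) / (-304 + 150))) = 65219 / 4342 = 15.02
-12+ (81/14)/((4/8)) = -3/7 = -0.43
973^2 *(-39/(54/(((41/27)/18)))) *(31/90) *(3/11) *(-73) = 1141924638491/2886840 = 395562.15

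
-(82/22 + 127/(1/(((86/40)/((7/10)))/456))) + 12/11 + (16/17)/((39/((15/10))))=-53628955/15519504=-3.46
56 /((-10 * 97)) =-28 /485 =-0.06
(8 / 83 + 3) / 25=257 / 2075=0.12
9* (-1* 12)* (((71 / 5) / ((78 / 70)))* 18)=-322056 / 13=-24773.54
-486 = -486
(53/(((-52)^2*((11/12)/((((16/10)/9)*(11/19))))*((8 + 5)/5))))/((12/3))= 53/250458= 0.00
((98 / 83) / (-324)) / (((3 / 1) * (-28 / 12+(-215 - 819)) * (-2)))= -49 / 83607228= -0.00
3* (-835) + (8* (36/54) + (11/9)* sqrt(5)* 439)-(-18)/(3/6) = -7391/3 + 4829* sqrt(5)/9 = -1263.89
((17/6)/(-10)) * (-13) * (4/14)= 221/210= 1.05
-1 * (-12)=12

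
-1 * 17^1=-17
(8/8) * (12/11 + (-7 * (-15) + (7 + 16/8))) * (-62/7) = -78492/77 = -1019.38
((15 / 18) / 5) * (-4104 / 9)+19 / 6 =-72.83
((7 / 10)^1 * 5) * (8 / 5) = 28 / 5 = 5.60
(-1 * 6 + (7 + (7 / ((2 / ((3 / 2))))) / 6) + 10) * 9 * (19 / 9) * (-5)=-1128.12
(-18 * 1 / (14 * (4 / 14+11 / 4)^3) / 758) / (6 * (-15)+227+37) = -2352 / 6749847875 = -0.00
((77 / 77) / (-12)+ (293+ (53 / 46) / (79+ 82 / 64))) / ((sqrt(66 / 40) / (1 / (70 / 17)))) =55.38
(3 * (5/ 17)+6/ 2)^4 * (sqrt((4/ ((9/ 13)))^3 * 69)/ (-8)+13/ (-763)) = -9135984 * sqrt(897)/ 83521 - 246671568/ 63726523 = -3279.96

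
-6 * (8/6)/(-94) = 4/47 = 0.09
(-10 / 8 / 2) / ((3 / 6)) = -5 / 4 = -1.25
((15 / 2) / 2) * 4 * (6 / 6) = 15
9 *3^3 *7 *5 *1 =8505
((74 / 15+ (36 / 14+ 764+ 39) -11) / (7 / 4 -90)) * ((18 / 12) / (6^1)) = -83948 / 37065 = -2.26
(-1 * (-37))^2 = 1369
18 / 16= 9 / 8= 1.12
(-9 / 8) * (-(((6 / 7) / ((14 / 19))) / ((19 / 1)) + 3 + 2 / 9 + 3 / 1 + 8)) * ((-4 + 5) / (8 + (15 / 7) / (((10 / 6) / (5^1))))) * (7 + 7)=6299 / 404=15.59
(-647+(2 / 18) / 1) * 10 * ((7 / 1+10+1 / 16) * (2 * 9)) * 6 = -11920545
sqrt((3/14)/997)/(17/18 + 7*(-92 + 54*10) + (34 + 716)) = 9*sqrt(41874)/488285735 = 0.00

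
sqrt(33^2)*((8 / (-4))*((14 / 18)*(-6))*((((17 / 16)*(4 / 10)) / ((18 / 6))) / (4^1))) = 1309 / 120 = 10.91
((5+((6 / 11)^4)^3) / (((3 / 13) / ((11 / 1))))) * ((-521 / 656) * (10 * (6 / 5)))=-106297620324418393 / 46791113980204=-2271.75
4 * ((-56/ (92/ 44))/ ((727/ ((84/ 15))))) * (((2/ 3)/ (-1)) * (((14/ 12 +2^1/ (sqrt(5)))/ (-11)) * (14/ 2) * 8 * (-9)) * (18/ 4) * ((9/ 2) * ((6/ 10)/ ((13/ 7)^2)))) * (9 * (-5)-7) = -29274835968/ 5434325-50185433088 * sqrt(5)/ 27171625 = -9517.00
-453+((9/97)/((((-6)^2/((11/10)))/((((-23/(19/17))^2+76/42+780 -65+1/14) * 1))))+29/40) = -26416493113/58828560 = -449.04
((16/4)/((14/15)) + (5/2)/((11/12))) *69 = 483.90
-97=-97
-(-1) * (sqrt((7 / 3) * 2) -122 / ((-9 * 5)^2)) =-122 / 2025 + sqrt(42) / 3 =2.10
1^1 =1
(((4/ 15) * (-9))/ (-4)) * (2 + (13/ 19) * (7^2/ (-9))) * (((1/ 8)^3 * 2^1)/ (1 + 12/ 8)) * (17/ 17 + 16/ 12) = -413/ 109440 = -0.00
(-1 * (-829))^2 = 687241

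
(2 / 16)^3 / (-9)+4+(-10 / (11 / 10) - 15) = -1018379 / 50688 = -20.09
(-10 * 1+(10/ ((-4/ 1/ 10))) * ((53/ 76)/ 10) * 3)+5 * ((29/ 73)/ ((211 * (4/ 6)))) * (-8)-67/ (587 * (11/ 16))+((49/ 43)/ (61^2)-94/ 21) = -19.99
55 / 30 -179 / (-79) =1943 / 474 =4.10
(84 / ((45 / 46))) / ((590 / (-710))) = -91448 / 885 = -103.33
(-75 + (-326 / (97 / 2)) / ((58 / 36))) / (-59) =222711 / 165967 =1.34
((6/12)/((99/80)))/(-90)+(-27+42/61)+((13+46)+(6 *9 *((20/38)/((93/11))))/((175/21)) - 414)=-60970273292/160063695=-380.91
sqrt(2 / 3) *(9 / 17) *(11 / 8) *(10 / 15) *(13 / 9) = 143 *sqrt(6) / 612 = 0.57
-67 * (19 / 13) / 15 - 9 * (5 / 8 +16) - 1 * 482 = -995519 / 1560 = -638.15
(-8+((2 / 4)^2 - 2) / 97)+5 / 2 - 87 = -35897 / 388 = -92.52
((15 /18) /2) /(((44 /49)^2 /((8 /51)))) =12005 /148104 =0.08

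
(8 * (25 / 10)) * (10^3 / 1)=20000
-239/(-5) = 239/5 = 47.80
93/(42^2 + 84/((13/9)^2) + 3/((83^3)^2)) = 1712840616080191/33230219549225329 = 0.05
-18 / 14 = -1.29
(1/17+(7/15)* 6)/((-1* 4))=-243/340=-0.71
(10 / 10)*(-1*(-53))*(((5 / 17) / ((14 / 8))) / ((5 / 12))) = 2544 / 119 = 21.38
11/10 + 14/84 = 19/15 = 1.27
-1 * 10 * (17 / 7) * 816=-138720 / 7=-19817.14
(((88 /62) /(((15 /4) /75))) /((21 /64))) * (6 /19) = 112640 /4123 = 27.32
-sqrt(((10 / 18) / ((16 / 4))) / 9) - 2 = -2 - sqrt(5) / 18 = -2.12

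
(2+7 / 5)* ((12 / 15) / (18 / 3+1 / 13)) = 884 / 1975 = 0.45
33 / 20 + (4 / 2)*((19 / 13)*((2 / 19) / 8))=439 / 260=1.69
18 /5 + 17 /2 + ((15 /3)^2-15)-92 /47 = 9467 /470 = 20.14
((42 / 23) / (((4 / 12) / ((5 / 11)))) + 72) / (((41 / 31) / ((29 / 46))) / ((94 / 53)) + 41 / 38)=32.93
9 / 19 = 0.47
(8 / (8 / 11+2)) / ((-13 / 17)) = -748 / 195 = -3.84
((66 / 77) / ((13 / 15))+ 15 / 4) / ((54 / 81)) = 7.11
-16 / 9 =-1.78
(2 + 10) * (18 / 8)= 27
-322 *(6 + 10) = -5152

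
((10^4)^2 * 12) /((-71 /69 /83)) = -6872400000000 /71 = -96794366197.18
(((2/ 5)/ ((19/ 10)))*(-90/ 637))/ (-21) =120/ 84721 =0.00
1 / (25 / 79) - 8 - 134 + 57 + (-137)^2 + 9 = 467404 / 25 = 18696.16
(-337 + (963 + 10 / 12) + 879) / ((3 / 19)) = 171665 / 18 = 9536.94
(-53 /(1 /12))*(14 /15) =-2968 /5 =-593.60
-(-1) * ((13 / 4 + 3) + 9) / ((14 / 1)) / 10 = 61 / 560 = 0.11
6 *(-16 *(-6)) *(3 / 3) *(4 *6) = 13824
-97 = -97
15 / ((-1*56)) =-15 / 56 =-0.27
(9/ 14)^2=0.41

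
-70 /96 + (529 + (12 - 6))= 25645 /48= 534.27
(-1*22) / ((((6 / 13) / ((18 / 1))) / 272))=-233376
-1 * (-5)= 5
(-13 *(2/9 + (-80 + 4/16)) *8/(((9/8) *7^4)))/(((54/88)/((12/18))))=7486336/2250423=3.33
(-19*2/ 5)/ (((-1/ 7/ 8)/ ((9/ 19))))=1008/ 5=201.60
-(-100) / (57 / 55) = 5500 / 57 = 96.49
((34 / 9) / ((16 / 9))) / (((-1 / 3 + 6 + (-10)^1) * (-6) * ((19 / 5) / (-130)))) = -425 / 152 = -2.80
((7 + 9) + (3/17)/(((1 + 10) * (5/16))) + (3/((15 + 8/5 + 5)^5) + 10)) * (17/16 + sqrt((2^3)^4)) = 41396977591420481/24423497809920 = 1694.97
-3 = -3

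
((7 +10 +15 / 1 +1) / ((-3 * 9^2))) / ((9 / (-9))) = 11 / 81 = 0.14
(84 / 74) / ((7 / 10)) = 1.62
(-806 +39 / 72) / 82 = -19331 / 1968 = -9.82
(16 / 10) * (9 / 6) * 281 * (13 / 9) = 14612 / 15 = 974.13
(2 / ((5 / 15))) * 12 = 72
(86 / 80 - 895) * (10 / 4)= -35757 / 16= -2234.81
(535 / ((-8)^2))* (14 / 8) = 3745 / 256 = 14.63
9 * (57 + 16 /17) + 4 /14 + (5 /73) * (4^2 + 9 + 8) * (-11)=4316512 /8687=496.89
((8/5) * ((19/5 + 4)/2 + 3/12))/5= 166/125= 1.33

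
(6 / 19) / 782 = 3 / 7429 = 0.00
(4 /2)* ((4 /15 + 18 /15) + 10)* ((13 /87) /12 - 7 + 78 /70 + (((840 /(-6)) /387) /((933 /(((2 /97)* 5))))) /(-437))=-134.69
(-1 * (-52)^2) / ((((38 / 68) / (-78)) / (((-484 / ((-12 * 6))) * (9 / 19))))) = 433845984 / 361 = 1201789.43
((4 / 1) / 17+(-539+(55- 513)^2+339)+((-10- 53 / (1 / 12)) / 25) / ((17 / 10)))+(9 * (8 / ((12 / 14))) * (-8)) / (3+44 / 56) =943218724 / 4505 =209371.53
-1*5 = -5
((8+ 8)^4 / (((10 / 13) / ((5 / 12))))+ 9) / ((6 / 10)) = 59179.44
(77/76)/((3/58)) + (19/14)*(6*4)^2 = 639439/798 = 801.30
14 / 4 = 7 / 2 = 3.50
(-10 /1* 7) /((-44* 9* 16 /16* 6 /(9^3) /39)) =36855 /44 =837.61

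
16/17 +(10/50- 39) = -3218/85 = -37.86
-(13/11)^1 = -13/11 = -1.18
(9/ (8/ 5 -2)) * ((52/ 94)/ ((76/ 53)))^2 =-21362445/ 6379592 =-3.35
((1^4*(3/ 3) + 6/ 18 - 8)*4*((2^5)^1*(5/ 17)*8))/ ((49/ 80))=-8192000/ 2499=-3278.11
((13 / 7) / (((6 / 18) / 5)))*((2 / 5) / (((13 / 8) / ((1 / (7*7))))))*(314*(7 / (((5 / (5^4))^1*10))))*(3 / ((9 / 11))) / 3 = 690800 / 147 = 4699.32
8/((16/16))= 8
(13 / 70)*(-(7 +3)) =-13 / 7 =-1.86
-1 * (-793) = 793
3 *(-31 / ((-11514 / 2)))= 31 / 1919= 0.02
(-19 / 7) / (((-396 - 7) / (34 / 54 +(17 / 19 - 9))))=-295 / 5859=-0.05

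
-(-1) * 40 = 40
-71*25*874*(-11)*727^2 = 9019268105650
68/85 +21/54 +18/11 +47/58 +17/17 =66544/14355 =4.64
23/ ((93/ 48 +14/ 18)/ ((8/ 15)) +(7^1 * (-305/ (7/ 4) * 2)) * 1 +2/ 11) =-97152/ 10284287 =-0.01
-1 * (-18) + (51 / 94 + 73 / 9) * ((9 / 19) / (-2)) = 15.95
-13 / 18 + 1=5 / 18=0.28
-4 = -4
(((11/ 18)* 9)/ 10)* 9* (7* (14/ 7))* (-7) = -4851/ 10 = -485.10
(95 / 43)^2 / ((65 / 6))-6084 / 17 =-146056998 / 408629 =-357.43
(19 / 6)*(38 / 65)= 361 / 195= 1.85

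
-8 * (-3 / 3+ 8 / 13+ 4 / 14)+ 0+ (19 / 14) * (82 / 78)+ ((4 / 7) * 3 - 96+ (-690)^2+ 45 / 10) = 129951394 / 273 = 476012.43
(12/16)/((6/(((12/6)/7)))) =1/28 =0.04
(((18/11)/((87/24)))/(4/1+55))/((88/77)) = 126/18821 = 0.01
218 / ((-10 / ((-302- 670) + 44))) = 101152 / 5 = 20230.40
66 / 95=0.69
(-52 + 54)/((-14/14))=-2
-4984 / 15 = -332.27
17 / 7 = 2.43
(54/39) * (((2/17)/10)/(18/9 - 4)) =-9/1105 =-0.01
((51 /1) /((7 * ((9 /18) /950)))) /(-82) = -168.82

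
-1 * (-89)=89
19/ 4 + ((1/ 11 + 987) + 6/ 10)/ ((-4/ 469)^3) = -5604053501287/ 3520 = -1592060653.77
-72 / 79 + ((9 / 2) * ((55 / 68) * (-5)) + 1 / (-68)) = -205475 / 10744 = -19.12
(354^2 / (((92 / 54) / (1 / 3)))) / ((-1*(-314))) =281961 / 3611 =78.08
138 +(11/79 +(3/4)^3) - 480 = -1726315/5056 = -341.44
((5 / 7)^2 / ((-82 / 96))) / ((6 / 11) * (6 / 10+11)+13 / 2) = -132000 / 2834699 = -0.05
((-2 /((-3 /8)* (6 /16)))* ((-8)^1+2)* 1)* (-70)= 17920 /3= 5973.33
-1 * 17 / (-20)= 17 / 20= 0.85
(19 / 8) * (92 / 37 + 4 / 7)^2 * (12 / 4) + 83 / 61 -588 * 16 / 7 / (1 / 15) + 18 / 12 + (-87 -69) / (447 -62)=-9043194417701 / 450113510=-20090.92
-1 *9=-9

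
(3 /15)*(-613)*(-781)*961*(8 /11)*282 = 94358560368 /5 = 18871712073.60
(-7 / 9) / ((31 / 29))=-203 / 279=-0.73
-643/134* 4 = -1286/67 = -19.19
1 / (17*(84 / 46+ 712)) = 23 / 279106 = 0.00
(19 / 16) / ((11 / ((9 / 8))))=171 / 1408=0.12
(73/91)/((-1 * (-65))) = 73/5915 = 0.01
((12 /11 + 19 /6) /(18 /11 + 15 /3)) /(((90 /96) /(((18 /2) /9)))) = 2248 /3285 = 0.68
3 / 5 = 0.60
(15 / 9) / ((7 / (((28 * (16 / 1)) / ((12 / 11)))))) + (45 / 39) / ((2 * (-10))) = 45733 / 468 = 97.72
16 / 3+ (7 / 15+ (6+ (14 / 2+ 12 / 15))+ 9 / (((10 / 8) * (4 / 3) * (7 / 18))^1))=1172 / 35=33.49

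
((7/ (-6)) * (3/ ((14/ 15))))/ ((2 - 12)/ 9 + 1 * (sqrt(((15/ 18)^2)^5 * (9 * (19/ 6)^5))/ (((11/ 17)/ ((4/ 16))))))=-11811024720000 * sqrt(114)/ 274533696291139 - 16857002409984/ 274533696291139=-0.52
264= 264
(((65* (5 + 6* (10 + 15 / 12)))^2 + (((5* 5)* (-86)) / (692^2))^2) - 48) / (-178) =-1273110717595279673 / 10204327507072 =-124761.84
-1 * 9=-9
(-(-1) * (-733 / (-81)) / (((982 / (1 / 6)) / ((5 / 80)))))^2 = 537289 / 58308984705024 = 0.00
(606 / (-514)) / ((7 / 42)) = -1818 / 257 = -7.07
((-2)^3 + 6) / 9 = -2 / 9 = -0.22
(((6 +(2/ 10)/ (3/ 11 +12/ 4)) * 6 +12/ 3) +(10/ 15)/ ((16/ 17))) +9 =2003/ 40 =50.08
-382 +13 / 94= -35895 / 94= -381.86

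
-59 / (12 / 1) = -59 / 12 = -4.92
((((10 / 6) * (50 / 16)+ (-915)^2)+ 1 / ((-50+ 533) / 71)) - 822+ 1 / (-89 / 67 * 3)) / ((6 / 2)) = 95879133823 / 343896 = 278802.70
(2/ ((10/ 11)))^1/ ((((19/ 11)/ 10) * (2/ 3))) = 19.11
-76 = -76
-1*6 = -6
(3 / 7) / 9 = 1 / 21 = 0.05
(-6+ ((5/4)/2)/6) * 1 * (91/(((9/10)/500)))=-16095625/54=-298067.13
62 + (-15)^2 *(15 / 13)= 4181 / 13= 321.62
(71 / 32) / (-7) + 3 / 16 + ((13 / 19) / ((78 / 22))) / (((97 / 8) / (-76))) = -87287 / 65184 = -1.34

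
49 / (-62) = -49 / 62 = -0.79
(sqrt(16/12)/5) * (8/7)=16 * sqrt(3)/105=0.26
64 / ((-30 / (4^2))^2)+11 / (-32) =17.86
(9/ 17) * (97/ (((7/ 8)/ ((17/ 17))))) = 6984/ 119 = 58.69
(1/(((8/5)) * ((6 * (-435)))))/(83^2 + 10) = -1/28810224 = -0.00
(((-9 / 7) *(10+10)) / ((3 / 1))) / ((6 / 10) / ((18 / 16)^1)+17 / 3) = -300 / 217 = -1.38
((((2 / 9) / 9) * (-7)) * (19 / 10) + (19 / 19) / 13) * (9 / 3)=-1324 / 1755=-0.75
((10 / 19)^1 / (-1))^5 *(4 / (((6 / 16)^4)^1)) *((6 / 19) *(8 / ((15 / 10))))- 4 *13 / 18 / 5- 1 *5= -368420645179 / 19053581805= -19.34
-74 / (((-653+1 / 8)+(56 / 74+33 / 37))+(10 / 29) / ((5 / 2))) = 635216 / 5588943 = 0.11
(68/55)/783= 68/43065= 0.00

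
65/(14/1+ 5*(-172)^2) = 65/147934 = 0.00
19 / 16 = 1.19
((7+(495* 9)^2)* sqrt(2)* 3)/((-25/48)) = -2857972608* sqrt(2)/25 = -161671344.92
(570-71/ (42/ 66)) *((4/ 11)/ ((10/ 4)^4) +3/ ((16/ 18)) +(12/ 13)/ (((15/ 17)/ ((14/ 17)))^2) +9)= 90779859887/ 15015000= 6045.94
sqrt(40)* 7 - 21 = -21+14* sqrt(10) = 23.27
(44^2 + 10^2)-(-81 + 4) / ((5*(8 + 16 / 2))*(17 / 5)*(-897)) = 496751347 / 243984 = 2036.00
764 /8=191 /2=95.50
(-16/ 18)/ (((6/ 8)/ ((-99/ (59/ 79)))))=27808/ 177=157.11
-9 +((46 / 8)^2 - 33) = -8.94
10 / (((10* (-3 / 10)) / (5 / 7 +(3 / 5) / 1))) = -92 / 21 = -4.38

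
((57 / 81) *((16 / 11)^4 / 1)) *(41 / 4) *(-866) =-11052875776 / 395307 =-27960.23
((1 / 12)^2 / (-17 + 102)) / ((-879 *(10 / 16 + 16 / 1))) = -1 / 178867710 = -0.00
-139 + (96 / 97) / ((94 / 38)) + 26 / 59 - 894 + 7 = -275748356 / 268981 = -1025.16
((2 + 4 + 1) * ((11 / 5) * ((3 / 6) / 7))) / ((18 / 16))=44 / 45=0.98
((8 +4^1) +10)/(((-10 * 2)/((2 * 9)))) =-99/5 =-19.80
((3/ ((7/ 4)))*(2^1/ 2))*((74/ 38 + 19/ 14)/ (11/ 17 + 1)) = 44829/ 13034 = 3.44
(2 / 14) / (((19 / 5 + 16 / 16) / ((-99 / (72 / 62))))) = -1705 / 672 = -2.54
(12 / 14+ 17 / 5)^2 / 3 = 22201 / 3675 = 6.04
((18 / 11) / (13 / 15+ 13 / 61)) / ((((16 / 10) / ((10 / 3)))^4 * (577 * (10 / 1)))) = 23828125 / 4816002048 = 0.00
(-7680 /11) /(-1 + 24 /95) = 729600 /781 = 934.19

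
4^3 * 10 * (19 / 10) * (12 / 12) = 1216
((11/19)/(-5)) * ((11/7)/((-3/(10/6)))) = 0.10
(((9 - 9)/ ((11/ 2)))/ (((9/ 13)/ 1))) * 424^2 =0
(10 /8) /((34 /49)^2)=12005 /4624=2.60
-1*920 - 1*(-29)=-891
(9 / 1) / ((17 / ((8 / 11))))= 72 / 187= 0.39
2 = 2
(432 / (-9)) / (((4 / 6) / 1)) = -72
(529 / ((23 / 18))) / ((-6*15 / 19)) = -437 / 5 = -87.40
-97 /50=-1.94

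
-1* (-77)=77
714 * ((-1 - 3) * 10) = -28560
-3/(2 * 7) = -3/14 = -0.21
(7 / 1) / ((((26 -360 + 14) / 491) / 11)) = -37807 / 320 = -118.15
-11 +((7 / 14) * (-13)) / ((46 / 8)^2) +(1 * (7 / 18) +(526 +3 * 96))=7647997 / 9522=803.19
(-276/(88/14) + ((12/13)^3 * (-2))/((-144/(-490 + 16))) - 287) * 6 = -2016.52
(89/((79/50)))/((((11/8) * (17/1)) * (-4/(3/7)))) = -26700/103411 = -0.26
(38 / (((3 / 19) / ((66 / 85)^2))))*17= 1048344 / 425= 2466.69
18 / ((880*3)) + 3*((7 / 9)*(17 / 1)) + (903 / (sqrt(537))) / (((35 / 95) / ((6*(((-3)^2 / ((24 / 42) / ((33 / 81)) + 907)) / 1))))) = 3397086*sqrt(537) / 12520513 + 52369 / 1320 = 45.96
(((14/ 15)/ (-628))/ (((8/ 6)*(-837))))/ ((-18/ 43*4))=-301/ 378457920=-0.00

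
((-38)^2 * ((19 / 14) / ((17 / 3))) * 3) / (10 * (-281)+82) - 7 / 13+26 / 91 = -0.63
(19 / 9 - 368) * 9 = -3293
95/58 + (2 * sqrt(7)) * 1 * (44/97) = 95/58 + 88 * sqrt(7)/97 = 4.04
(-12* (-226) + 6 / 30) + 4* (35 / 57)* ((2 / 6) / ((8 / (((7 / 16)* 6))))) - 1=12364297 / 4560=2711.47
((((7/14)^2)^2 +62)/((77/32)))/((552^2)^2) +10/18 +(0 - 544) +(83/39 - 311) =-13202005252892465/15489562023936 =-852.32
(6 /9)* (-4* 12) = -32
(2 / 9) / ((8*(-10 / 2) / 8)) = -0.04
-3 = -3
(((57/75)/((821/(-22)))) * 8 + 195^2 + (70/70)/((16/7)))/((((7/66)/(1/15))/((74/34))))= 5082412569597/97699000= 52021.13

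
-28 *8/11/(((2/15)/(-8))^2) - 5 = -806455/11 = -73314.09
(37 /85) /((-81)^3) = -37 /45172485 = -0.00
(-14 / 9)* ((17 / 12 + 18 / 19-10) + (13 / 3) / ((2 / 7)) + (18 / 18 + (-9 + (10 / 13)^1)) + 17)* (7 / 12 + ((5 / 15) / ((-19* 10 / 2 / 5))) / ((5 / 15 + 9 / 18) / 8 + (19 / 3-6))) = -14819053 / 1013688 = -14.62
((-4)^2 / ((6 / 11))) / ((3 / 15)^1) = 440 / 3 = 146.67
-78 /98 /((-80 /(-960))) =-468 /49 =-9.55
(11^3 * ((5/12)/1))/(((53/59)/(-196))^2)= 222486792220/8427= 26401660.40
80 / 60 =4 / 3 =1.33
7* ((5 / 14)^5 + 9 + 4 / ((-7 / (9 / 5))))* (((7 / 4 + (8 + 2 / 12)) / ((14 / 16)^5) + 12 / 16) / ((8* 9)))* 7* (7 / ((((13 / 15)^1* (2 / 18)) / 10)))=62066893248725 / 783071744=79260.80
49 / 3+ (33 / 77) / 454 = 155731 / 9534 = 16.33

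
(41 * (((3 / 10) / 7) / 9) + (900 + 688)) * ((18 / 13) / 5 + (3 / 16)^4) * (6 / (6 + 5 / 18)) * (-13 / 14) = -3556740318057 / 9071820800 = -392.06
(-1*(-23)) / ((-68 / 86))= -989 / 34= -29.09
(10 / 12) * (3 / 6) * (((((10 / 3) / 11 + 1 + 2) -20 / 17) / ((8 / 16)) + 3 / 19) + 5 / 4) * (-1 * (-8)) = 18.87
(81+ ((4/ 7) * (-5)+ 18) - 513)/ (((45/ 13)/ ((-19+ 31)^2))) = -17341.26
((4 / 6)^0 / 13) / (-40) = -1 / 520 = -0.00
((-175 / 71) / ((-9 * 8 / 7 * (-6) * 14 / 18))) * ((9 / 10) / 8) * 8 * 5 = -525 / 2272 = -0.23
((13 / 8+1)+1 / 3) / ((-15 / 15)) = -71 / 24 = -2.96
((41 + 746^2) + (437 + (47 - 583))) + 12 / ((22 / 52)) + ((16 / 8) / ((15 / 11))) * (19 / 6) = 275463049 / 495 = 556491.01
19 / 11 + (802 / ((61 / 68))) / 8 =76146 / 671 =113.48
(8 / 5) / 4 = 2 / 5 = 0.40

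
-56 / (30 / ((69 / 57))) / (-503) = 644 / 143355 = 0.00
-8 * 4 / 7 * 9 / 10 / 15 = -0.27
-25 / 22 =-1.14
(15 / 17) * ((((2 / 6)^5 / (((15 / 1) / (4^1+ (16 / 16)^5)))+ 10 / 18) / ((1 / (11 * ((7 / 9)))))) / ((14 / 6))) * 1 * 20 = 36.04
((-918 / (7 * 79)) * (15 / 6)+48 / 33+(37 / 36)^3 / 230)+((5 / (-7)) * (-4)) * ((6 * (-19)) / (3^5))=-263141208361 / 65275943040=-4.03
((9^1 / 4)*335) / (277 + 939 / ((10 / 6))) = 0.90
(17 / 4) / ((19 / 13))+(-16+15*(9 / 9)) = 1.91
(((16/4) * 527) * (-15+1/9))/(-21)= 282472/189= 1494.56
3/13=0.23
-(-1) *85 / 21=85 / 21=4.05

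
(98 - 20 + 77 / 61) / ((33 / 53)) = 256255 / 2013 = 127.30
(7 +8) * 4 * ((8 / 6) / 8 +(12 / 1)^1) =730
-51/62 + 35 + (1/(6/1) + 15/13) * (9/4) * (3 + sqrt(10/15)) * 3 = 68.20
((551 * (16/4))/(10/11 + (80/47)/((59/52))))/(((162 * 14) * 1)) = 16807153/41668830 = 0.40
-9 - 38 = -47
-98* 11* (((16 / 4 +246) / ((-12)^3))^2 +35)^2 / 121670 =-10.87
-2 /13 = -0.15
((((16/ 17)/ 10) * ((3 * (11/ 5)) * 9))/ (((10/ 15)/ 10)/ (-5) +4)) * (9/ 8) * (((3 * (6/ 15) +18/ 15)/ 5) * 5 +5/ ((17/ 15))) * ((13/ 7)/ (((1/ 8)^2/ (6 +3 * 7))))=8023105728/ 232645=34486.47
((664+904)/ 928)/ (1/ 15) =735/ 29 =25.34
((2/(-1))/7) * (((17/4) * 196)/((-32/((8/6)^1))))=119/12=9.92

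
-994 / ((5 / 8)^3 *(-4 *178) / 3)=190848 / 11125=17.15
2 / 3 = 0.67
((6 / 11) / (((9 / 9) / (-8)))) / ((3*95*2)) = -8 / 1045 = -0.01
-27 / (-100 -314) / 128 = 3 / 5888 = 0.00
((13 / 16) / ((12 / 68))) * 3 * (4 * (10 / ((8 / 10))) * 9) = 49725 / 8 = 6215.62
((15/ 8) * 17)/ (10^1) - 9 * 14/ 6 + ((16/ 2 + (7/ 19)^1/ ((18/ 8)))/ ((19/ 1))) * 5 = -814285/ 51984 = -15.66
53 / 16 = 3.31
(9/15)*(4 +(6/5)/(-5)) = 282/125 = 2.26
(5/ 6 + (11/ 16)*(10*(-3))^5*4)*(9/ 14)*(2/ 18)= -400949995/ 84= -4773214.23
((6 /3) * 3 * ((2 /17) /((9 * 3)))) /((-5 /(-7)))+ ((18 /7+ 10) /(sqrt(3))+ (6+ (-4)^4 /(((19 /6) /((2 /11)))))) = 88 * sqrt(3) /21+ 3315242 /159885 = 27.99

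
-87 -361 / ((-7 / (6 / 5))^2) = -119571 / 1225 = -97.61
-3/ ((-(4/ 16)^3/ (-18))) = -3456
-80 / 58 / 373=-40 / 10817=-0.00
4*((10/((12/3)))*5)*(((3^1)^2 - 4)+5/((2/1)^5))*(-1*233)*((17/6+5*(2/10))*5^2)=-184215625/32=-5756738.28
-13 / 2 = -6.50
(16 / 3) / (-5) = -16 / 15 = -1.07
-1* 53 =-53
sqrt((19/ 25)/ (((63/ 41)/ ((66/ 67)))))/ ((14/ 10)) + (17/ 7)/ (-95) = -17/ 665 + sqrt(24113166)/ 9849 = 0.47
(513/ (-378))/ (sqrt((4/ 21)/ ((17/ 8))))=-19 * sqrt(714)/ 112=-4.53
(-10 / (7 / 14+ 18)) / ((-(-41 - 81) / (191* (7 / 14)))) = -955 / 2257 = -0.42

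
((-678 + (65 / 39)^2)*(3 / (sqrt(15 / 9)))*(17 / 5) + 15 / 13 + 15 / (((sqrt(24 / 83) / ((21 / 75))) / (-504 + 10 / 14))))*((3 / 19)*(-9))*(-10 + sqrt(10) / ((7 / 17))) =-9*(70 - 17*sqrt(10))*(-4500 + 686985*sqrt(498) + 5372068*sqrt(15)) / 172900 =-30546.49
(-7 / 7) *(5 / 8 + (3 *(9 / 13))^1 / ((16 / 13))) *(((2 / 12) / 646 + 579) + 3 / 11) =-913821671 / 682176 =-1339.57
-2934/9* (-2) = 652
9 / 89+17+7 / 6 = 9755 / 534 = 18.27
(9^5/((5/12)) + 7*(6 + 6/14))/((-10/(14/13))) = -4961691/325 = -15266.74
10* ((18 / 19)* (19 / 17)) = 10.59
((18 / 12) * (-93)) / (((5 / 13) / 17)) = -6165.90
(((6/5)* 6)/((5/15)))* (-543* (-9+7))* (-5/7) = -117288/7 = -16755.43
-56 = -56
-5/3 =-1.67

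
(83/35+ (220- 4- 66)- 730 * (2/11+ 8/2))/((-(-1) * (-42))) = 1116637/16170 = 69.06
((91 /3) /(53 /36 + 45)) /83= 156 /19837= 0.01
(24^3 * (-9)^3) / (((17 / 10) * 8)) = -741007.06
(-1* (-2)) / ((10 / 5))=1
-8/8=-1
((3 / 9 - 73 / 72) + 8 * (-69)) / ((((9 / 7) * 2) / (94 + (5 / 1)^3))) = -20334223 / 432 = -47069.96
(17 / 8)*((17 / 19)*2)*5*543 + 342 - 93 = 803559 / 76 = 10573.14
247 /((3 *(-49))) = -247 /147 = -1.68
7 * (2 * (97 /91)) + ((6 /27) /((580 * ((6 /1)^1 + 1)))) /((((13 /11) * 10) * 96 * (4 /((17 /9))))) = 122493772987 /8208345600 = 14.92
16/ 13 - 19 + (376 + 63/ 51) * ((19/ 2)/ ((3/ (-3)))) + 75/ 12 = -3178205/ 884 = -3595.25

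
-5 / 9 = -0.56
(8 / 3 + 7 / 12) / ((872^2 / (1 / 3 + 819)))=15977 / 4562304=0.00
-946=-946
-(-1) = 1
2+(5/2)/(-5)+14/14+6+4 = 25/2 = 12.50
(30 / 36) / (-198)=-5 / 1188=-0.00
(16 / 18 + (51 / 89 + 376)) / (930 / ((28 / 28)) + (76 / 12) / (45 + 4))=14815003 / 36506643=0.41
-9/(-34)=9/34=0.26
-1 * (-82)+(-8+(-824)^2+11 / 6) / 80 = 8569.12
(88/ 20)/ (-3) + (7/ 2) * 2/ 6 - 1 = -13/ 10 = -1.30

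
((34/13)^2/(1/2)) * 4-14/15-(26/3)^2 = -162158/7605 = -21.32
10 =10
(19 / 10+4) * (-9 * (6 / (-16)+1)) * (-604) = 80181 / 4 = 20045.25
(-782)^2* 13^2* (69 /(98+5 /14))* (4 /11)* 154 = 109621360576 /27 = 4060050391.70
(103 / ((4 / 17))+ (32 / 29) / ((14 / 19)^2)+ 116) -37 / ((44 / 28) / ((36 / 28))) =32856965 / 62524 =525.51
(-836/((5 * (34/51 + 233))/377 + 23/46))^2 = 3576002025024/66275881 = 53956.31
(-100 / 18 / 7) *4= -200 / 63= -3.17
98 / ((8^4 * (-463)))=-49 / 948224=-0.00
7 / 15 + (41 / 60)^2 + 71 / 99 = 65371 / 39600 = 1.65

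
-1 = -1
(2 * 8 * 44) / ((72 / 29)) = 2552 / 9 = 283.56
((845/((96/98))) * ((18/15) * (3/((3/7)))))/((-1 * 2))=-57967/16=-3622.94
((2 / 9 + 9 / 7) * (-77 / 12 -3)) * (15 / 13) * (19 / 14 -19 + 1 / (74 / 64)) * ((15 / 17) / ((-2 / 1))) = -777482375 / 6410768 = -121.28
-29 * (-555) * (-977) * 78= -1226535570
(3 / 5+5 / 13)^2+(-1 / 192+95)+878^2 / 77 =631335258739 / 62462400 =10107.44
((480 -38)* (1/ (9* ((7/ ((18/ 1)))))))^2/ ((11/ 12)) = 9377472/ 539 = 17397.91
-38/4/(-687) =19/1374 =0.01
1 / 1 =1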